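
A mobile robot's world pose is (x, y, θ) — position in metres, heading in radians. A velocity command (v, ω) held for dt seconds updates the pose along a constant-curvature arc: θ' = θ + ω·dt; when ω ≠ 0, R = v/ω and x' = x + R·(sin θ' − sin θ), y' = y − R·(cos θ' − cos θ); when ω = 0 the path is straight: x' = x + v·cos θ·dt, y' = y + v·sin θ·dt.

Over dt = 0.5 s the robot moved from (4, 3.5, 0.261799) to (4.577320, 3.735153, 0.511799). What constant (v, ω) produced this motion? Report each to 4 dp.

Δθ = 0.511799 − 0.261799 = 0.250000
ω = Δθ/dt = 0.250000/0.5 = 0.5000
R = Δx/(sin θ' − sin θ) = 2.5000
v = R·ω = 2.5000·0.5000 = 1.2500

v = 1.2500, ω = 0.5000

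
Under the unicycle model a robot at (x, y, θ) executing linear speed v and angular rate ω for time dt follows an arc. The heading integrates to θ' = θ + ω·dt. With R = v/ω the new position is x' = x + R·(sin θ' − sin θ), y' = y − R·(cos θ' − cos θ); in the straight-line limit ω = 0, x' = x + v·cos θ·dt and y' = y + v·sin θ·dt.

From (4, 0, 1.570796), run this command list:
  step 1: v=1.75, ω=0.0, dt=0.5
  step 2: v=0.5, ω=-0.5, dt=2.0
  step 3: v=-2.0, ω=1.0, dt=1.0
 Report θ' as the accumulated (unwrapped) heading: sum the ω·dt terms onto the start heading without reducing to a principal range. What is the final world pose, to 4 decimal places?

step 1: θ'=1.5708 (straight) → pose (4.0000, 0.8750, 1.5708)
step 2: θ'=0.5708 (R=-1.0000) → pose (4.4597, 1.7165, 0.5708)
step 3: θ'=1.5708 (R=-2.0000) → pose (3.5403, 0.0335, 1.5708)

(3.5403, 0.0335, 1.5708)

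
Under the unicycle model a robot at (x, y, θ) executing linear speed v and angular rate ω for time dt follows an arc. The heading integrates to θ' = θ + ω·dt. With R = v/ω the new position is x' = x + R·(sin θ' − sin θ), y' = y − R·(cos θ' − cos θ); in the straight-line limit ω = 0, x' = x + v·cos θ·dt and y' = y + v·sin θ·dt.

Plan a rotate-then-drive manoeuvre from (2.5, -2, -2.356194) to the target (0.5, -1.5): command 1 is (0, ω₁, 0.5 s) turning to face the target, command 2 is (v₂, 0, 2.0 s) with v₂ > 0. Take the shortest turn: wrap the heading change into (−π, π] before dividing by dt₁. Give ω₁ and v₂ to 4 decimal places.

heading to target = atan2(-1.5−-2, 0.5−2.5) = 2.8966
Δθ = wrap(2.8966 − -2.3562) = -1.0304; ω₁ = Δθ/dt₁ = -2.0608
distance = √((0.5−2.5)² + (-1.5−-2)²) = 2.0616; v₂ = distance/dt₂ = 1.0308

ω₁ = -2.0608, v₂ = 1.0308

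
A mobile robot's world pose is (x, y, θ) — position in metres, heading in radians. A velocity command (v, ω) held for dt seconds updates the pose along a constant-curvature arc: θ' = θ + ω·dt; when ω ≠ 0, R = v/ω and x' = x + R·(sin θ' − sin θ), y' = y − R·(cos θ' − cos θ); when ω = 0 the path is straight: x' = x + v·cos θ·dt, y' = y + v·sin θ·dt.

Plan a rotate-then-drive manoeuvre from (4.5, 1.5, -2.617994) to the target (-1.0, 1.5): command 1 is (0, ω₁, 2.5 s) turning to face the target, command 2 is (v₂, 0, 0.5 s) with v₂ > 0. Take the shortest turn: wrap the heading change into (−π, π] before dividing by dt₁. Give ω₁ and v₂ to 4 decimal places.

ω₁ = -0.2094, v₂ = 11.0000

heading to target = atan2(1.5−1.5, -1−4.5) = 3.1416
Δθ = wrap(3.1416 − -2.6180) = -0.5236; ω₁ = Δθ/dt₁ = -0.2094
distance = √((-1−4.5)² + (1.5−1.5)²) = 5.5000; v₂ = distance/dt₂ = 11.0000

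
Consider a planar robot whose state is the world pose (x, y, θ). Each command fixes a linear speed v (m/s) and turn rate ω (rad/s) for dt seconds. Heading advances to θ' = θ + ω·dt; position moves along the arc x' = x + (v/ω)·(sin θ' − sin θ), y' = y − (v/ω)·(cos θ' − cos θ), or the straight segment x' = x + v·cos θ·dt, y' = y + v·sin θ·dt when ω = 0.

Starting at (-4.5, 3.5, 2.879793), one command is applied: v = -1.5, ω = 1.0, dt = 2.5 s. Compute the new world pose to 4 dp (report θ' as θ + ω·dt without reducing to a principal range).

(-2.9336, 5.8773, 5.3798)

θ' = 2.8798 + 1.0·2.5 = 5.3798
R = v/ω = -1.5/1.0 = -1.5000
x' = -4.5 + -1.5000·(sin 5.3798 − sin 2.8798) = -2.9336
y' = 3.5 − -1.5000·(cos 5.3798 − cos 2.8798) = 5.8773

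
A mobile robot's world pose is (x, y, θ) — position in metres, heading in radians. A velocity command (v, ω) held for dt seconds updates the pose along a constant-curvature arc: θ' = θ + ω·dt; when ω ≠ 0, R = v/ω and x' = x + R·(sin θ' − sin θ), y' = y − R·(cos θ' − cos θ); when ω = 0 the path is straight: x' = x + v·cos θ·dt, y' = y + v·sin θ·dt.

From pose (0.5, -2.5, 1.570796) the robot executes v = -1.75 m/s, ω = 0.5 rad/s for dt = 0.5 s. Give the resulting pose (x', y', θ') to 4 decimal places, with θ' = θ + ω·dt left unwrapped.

θ' = 1.5708 + 0.5·0.5 = 1.8208
R = v/ω = -1.75/0.5 = -3.5000
x' = 0.5 + -3.5000·(sin 1.8208 − sin 1.5708) = 0.6088
y' = -2.5 − -3.5000·(cos 1.8208 − cos 1.5708) = -3.3659

(0.6088, -3.3659, 1.8208)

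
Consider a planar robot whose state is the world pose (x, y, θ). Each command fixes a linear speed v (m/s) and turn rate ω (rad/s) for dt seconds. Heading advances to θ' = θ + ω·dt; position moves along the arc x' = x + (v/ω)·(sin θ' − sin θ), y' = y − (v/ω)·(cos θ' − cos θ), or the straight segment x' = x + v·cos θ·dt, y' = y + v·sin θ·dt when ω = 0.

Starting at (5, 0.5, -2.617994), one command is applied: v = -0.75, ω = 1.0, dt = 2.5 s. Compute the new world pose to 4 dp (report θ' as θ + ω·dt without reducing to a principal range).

θ' = -2.6180 + 1.0·2.5 = -0.1180
R = v/ω = -0.75/1.0 = -0.7500
x' = 5 + -0.7500·(sin -0.1180 − sin -2.6180) = 4.7133
y' = 0.5 − -0.7500·(cos -0.1180 − cos -2.6180) = 1.8943

(4.7133, 1.8943, -0.1180)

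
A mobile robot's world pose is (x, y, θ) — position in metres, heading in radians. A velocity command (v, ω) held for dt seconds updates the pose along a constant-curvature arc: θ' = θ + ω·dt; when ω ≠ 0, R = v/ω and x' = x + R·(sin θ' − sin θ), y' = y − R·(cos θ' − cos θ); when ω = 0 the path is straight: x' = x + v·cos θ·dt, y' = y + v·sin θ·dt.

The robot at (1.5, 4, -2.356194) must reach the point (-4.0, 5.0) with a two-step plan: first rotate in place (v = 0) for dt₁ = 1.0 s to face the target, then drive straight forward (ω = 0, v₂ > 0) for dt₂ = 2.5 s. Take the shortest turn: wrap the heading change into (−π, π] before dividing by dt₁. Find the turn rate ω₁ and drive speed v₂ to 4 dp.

ω₁ = -0.9653, v₂ = 2.2361

heading to target = atan2(5−4, -4−1.5) = 2.9617
Δθ = wrap(2.9617 − -2.3562) = -0.9653; ω₁ = Δθ/dt₁ = -0.9653
distance = √((-4−1.5)² + (5−4)²) = 5.5902; v₂ = distance/dt₂ = 2.2361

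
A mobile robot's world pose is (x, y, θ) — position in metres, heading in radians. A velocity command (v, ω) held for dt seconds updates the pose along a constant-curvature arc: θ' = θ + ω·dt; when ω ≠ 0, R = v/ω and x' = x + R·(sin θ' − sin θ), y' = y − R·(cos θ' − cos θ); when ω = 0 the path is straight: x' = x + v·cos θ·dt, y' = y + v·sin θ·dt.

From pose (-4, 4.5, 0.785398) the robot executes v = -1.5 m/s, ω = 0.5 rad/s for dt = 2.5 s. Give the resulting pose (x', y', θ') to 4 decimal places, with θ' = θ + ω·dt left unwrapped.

(-4.5607, 1.0345, 2.0354)

θ' = 0.7854 + 0.5·2.5 = 2.0354
R = v/ω = -1.5/0.5 = -3.0000
x' = -4 + -3.0000·(sin 2.0354 − sin 0.7854) = -4.5607
y' = 4.5 − -3.0000·(cos 2.0354 − cos 0.7854) = 1.0345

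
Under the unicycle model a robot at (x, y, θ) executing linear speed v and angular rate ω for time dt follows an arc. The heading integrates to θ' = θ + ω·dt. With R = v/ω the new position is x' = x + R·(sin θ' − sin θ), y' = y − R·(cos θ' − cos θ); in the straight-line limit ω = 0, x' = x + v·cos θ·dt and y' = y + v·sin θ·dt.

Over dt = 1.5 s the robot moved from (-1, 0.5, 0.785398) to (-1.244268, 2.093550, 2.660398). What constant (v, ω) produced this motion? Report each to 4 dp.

v = 1.2500, ω = 1.2500

Δθ = 2.660398 − 0.785398 = 1.875000
ω = Δθ/dt = 1.875000/1.5 = 1.2500
R = −Δy/(cos θ' − cos θ) = 1.0000
v = R·ω = 1.0000·1.2500 = 1.2500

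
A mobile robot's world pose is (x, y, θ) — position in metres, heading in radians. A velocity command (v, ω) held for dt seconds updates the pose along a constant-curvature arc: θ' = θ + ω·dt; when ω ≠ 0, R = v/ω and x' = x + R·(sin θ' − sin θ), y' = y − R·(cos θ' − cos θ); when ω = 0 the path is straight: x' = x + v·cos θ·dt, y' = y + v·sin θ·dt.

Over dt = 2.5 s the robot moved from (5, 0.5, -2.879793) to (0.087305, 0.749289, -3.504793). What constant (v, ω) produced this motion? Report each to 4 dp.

v = 2.0000, ω = -0.2500

Δθ = -3.504793 − -2.879793 = -0.625000
ω = Δθ/dt = -0.625000/2.5 = -0.2500
R = Δx/(sin θ' − sin θ) = -8.0000
v = R·ω = -8.0000·-0.2500 = 2.0000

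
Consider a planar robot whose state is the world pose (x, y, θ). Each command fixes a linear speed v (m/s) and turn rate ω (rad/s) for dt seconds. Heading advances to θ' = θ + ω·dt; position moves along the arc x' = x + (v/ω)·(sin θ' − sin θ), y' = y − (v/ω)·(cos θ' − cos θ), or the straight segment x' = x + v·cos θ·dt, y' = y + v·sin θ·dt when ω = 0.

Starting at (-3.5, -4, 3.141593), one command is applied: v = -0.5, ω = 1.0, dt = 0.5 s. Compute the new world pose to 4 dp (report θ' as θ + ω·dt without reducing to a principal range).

θ' = 3.1416 + 1.0·0.5 = 3.6416
R = v/ω = -0.5/1.0 = -0.5000
x' = -3.5 + -0.5000·(sin 3.6416 − sin 3.1416) = -3.2603
y' = -4 − -0.5000·(cos 3.6416 − cos 3.1416) = -3.9388

(-3.2603, -3.9388, 3.6416)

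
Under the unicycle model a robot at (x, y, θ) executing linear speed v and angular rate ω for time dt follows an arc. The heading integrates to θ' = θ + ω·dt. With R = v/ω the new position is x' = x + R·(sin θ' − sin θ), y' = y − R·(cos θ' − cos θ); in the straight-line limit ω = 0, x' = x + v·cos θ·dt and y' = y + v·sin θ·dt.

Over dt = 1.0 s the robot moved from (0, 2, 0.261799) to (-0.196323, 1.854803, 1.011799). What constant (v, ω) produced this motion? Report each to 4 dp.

Δθ = 1.011799 − 0.261799 = 0.750000
ω = Δθ/dt = 0.750000/1.0 = 0.7500
R = Δx/(sin θ' − sin θ) = -0.3333
v = R·ω = -0.3333·0.7500 = -0.2500

v = -0.2500, ω = 0.7500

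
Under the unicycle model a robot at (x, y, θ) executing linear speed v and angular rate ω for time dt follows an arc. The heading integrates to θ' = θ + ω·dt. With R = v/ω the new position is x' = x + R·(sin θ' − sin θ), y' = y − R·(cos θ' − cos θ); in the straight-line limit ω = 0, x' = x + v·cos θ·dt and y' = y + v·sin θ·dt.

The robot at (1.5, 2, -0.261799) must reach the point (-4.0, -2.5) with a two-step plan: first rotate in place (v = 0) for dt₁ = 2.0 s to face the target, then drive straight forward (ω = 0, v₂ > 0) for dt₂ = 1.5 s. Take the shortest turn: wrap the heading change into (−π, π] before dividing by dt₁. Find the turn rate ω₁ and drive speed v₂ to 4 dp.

heading to target = atan2(-2.5−2, -4−1.5) = -2.4559
Δθ = wrap(-2.4559 − -0.2618) = -2.1941; ω₁ = Δθ/dt₁ = -1.0970
distance = √((-4−1.5)² + (-2.5−2)²) = 7.1063; v₂ = distance/dt₂ = 4.7376

ω₁ = -1.0970, v₂ = 4.7376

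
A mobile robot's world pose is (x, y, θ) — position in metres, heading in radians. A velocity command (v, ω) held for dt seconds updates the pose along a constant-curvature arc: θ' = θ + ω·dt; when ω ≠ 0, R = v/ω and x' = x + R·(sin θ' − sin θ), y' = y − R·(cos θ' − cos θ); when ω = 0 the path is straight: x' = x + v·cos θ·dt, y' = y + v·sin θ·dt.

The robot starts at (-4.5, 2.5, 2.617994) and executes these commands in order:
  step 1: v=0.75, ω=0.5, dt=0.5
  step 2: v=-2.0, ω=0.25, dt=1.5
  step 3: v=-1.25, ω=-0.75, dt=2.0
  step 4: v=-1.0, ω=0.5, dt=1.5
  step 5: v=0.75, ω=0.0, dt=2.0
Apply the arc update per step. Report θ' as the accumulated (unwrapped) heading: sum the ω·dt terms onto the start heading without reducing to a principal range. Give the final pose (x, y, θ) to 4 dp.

(-0.4957, 0.6711, 2.4930)

step 1: θ'=2.8680 (R=1.5000) → pose (-4.8447, 2.6452, 2.8680)
step 2: θ'=3.2430 (R=-8.0000) → pose (-1.8733, 2.3887, 3.2430)
step 3: θ'=1.7430 (R=1.6667) → pose (-0.0626, 1.0162, 1.7430)
step 4: θ'=2.4930 (R=-2.0000) → pose (0.6997, -0.2350, 2.4930)
step 5: θ'=2.4930 (straight) → pose (-0.4957, 0.6711, 2.4930)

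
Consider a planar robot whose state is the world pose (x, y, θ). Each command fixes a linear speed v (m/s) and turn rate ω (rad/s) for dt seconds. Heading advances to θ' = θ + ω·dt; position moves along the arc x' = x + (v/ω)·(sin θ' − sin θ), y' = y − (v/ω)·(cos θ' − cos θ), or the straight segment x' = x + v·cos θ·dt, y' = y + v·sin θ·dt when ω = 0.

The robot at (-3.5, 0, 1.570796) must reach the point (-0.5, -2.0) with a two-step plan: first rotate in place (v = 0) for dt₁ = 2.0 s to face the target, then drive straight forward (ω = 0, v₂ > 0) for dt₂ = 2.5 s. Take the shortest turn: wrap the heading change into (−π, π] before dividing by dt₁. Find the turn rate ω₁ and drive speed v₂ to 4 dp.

ω₁ = -1.0794, v₂ = 1.4422

heading to target = atan2(-2−0, -0.5−-3.5) = -0.5880
Δθ = wrap(-0.5880 − 1.5708) = -2.1588; ω₁ = Δθ/dt₁ = -1.0794
distance = √((-0.5−-3.5)² + (-2−0)²) = 3.6056; v₂ = distance/dt₂ = 1.4422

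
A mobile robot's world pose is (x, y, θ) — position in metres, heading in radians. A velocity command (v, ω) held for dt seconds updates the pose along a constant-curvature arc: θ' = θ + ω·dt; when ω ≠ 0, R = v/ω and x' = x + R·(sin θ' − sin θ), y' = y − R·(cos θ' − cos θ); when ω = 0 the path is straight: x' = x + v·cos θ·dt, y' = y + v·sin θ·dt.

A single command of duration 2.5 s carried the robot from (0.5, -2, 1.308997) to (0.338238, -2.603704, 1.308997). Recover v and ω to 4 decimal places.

Δθ = 1.308997 − 1.308997 = 0.000000
ω = Δθ/dt = 0.000000/2.5 = 0.0000
ω = 0 → v = (Δx·cos θ + Δy·sin θ)/dt = -0.2500

v = -0.2500, ω = 0.0000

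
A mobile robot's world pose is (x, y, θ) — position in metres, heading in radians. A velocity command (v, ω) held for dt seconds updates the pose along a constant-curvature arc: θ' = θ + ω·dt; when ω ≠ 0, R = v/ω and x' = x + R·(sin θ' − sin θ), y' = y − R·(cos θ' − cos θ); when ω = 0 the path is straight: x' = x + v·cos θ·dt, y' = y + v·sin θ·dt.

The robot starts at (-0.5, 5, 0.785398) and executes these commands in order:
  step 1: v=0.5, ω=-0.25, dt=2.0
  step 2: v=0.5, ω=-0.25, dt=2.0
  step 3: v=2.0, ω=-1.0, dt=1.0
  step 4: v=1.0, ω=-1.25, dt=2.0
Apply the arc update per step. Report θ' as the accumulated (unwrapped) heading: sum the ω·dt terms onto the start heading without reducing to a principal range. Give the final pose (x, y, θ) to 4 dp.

step 1: θ'=0.2854 (R=-2.0000) → pose (0.3511, 5.5049, 0.2854)
step 2: θ'=-0.2146 (R=-2.0000) → pose (1.3401, 5.5399, -0.2146)
step 3: θ'=-1.2146 (R=-2.0000) → pose (2.7887, 4.2832, -1.2146)
step 4: θ'=-3.7146 (R=-0.8000) → pose (1.6052, 3.3320, -3.7146)

(1.6052, 3.3320, -3.7146)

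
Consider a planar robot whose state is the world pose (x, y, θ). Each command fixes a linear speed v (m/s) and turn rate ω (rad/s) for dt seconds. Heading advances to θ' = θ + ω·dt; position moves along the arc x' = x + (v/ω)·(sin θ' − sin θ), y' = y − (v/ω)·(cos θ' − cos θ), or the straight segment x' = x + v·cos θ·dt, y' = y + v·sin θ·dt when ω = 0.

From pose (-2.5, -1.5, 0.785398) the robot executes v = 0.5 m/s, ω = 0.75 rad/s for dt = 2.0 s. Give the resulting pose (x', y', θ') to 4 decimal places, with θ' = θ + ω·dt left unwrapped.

(-2.4678, -0.5917, 2.2854)

θ' = 0.7854 + 0.75·2.0 = 2.2854
R = v/ω = 0.5/0.75 = 0.6667
x' = -2.5 + 0.6667·(sin 2.2854 − sin 0.7854) = -2.4678
y' = -1.5 − 0.6667·(cos 2.2854 − cos 0.7854) = -0.5917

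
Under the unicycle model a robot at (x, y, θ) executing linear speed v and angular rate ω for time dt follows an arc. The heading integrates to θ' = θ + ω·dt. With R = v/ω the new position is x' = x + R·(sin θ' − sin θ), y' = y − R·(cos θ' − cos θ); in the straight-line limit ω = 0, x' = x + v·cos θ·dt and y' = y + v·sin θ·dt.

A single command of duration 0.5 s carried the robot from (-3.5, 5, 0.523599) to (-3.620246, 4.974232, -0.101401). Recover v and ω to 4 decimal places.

Δθ = -0.101401 − 0.523599 = -0.625000
ω = Δθ/dt = -0.625000/0.5 = -1.2500
R = Δx/(sin θ' − sin θ) = 0.2000
v = R·ω = 0.2000·-1.2500 = -0.2500

v = -0.2500, ω = -1.2500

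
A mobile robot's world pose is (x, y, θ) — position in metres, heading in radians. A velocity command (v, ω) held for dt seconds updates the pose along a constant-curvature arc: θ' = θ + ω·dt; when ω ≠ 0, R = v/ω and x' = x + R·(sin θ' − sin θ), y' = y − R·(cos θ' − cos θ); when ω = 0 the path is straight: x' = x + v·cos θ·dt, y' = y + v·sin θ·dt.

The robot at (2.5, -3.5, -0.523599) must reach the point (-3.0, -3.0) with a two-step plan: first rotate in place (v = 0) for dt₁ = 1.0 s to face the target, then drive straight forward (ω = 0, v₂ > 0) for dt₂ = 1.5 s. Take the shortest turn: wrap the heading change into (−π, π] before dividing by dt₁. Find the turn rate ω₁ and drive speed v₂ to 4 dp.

heading to target = atan2(-3−-3.5, -3−2.5) = 3.0509
Δθ = wrap(3.0509 − -0.5236) = -2.7087; ω₁ = Δθ/dt₁ = -2.7087
distance = √((-3−2.5)² + (-3−-3.5)²) = 5.5227; v₂ = distance/dt₂ = 3.6818

ω₁ = -2.7087, v₂ = 3.6818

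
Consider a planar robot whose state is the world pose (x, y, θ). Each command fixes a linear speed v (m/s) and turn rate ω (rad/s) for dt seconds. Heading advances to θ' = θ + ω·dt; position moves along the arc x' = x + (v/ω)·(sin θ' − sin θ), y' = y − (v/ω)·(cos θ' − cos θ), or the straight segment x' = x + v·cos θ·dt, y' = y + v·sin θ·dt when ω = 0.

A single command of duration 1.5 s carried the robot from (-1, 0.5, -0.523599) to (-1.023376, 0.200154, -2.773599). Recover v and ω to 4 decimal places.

v = 0.2500, ω = -1.5000

Δθ = -2.773599 − -0.523599 = -2.250000
ω = Δθ/dt = -2.250000/1.5 = -1.5000
R = −Δy/(cos θ' − cos θ) = -0.1667
v = R·ω = -0.1667·-1.5000 = 0.2500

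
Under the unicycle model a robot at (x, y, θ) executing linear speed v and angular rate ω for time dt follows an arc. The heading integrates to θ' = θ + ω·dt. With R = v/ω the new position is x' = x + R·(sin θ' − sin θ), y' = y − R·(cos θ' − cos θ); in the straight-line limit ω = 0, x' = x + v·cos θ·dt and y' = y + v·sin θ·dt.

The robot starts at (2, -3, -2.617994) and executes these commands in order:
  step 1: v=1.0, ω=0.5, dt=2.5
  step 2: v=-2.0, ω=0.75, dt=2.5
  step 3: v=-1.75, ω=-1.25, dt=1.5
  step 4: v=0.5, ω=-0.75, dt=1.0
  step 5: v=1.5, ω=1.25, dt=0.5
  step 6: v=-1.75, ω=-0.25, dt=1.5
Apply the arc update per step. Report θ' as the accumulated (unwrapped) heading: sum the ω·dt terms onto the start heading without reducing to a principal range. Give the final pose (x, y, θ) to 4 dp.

step 1: θ'=-1.3680 (R=2.0000) → pose (1.0410, -5.1349, -1.3680)
step 2: θ'=0.5070 (R=-2.6667) → pose (-2.8659, -3.3408, 0.5070)
step 3: θ'=-1.3680 (R=1.4000) → pose (-4.9170, -2.3989, -1.3680)
step 4: θ'=-2.1180 (R=-0.6667) → pose (-5.0006, -2.8800, -2.1180)
step 5: θ'=-1.4930 (R=1.2000) → pose (-5.1722, -3.5976, -1.4930)
step 6: θ'=-1.8680 (R=7.0000) → pose (-4.8865, -1.0037, -1.8680)

(-4.8865, -1.0037, -1.8680)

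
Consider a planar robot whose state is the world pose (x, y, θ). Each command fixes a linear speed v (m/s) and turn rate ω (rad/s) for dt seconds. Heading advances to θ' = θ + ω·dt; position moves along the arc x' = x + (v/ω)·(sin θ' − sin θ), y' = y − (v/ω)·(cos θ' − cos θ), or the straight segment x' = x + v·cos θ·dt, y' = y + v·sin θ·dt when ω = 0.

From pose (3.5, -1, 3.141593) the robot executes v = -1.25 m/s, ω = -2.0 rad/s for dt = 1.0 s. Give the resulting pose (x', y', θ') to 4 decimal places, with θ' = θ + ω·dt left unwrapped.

(4.0683, -1.8851, 1.1416)

θ' = 3.1416 + -2.0·1.0 = 1.1416
R = v/ω = -1.25/-2.0 = 0.6250
x' = 3.5 + 0.6250·(sin 1.1416 − sin 3.1416) = 4.0683
y' = -1 − 0.6250·(cos 1.1416 − cos 3.1416) = -1.8851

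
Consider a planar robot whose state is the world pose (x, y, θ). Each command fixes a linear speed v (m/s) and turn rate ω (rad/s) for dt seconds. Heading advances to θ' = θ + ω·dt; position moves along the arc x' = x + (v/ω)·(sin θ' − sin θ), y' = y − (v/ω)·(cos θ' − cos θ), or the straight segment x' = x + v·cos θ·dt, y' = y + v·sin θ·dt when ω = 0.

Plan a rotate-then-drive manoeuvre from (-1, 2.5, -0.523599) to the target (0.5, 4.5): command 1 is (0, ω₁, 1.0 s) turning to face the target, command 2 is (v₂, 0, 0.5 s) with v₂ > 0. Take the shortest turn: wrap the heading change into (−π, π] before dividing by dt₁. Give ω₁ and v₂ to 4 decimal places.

heading to target = atan2(4.5−2.5, 0.5−-1) = 0.9273
Δθ = wrap(0.9273 − -0.5236) = 1.4509; ω₁ = Δθ/dt₁ = 1.4509
distance = √((0.5−-1)² + (4.5−2.5)²) = 2.5000; v₂ = distance/dt₂ = 5.0000

ω₁ = 1.4509, v₂ = 5.0000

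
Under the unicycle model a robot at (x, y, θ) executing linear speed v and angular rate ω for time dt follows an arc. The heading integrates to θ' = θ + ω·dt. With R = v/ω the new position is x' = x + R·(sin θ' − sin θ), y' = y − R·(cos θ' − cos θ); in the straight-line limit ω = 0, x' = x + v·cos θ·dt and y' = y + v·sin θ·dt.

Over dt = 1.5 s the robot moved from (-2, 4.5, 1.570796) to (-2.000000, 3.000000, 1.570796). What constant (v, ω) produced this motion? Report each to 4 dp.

Δθ = 1.570796 − 1.570796 = 0.000000
ω = Δθ/dt = 0.000000/1.5 = 0.0000
ω = 0 → v = (Δx·cos θ + Δy·sin θ)/dt = -1.0000

v = -1.0000, ω = 0.0000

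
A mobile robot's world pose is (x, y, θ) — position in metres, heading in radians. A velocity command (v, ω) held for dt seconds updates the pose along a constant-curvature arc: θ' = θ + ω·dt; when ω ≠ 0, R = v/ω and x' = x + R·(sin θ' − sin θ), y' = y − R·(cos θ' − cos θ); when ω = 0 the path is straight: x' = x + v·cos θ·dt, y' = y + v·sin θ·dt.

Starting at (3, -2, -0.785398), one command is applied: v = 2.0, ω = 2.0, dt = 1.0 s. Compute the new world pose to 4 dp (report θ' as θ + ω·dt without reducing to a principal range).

(4.6443, -1.6416, 1.2146)

θ' = -0.7854 + 2.0·1.0 = 1.2146
R = v/ω = 2.0/2.0 = 1.0000
x' = 3 + 1.0000·(sin 1.2146 − sin -0.7854) = 4.6443
y' = -2 − 1.0000·(cos 1.2146 − cos -0.7854) = -1.6416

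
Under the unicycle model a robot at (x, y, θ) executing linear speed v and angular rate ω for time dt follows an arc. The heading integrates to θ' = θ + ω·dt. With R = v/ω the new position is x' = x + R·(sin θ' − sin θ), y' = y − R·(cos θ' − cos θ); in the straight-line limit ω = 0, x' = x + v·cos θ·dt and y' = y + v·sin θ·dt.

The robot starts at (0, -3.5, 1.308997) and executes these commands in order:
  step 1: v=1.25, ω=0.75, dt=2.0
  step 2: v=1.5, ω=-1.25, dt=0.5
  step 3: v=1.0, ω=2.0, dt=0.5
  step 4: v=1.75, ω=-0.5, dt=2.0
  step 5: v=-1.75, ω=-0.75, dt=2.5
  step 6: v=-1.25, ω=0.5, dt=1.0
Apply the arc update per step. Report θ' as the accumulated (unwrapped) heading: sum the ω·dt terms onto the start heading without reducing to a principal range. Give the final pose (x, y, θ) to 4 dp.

(-7.3435, -3.5769, 0.8090)

step 1: θ'=2.8090 (R=1.6667) → pose (-1.0657, -1.4933, 2.8090)
step 2: θ'=2.1840 (R=-1.2000) → pose (-1.6553, -1.0497, 2.1840)
step 3: θ'=3.1840 (R=0.5000) → pose (-2.0854, -0.8378, 3.1840)
step 4: θ'=2.1840 (R=-3.5000) → pose (-5.0961, 0.6448, 2.1840)
step 5: θ'=0.3090 (R=2.3333) → pose (-6.2947, -2.9208, 0.3090)
step 6: θ'=0.8090 (R=-2.5000) → pose (-7.3435, -3.5769, 0.8090)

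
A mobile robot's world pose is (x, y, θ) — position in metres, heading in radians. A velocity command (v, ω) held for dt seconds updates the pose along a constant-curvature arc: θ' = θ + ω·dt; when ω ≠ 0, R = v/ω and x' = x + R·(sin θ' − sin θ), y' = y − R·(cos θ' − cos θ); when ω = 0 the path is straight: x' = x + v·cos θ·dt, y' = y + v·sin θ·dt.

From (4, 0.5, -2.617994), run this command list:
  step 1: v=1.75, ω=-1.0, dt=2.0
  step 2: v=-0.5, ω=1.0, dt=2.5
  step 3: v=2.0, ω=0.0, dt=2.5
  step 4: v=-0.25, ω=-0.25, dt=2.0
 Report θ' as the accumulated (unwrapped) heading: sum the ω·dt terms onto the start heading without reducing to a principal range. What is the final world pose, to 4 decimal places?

(0.0601, -2.2866, -2.6180)

step 1: θ'=-4.6180 (R=-1.7500) → pose (1.3828, 1.8506, -4.6180)
step 2: θ'=-2.1180 (R=-0.5000) → pose (2.3076, 1.6376, -2.1180)
step 3: θ'=-2.1180 (straight) → pose (-0.2939, -2.6324, -2.1180)
step 4: θ'=-2.6180 (R=1.0000) → pose (0.0601, -2.2866, -2.6180)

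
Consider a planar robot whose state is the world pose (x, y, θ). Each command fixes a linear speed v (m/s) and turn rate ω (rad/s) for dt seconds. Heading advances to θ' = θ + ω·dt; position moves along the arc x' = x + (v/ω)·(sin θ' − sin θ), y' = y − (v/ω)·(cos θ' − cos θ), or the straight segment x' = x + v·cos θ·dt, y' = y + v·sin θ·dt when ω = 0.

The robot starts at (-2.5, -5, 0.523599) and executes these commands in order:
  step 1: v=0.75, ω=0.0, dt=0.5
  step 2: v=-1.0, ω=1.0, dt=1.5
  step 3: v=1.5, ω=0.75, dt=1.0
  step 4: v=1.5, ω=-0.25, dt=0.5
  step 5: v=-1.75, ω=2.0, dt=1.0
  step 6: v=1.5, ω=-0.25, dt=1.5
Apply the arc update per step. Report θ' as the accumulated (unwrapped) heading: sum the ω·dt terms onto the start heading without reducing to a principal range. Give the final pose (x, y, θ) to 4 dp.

step 1: θ'=0.5236 (straight) → pose (-2.1752, -4.8125, 0.5236)
step 2: θ'=2.0236 (R=-1.0000) → pose (-2.5745, -6.1160, 2.0236)
step 3: θ'=2.7736 (R=2.0000) → pose (-3.6534, -5.1249, 2.7736)
step 4: θ'=2.6486 (R=-6.0000) → pose (-4.3346, -4.8121, 2.6486)
step 5: θ'=4.6486 (R=-0.8750) → pose (-3.0472, -4.0971, 4.6486)
step 6: θ'=4.2736 (R=-6.0000) → pose (-3.6034, -6.2637, 4.2736)

(-3.6034, -6.2637, 4.2736)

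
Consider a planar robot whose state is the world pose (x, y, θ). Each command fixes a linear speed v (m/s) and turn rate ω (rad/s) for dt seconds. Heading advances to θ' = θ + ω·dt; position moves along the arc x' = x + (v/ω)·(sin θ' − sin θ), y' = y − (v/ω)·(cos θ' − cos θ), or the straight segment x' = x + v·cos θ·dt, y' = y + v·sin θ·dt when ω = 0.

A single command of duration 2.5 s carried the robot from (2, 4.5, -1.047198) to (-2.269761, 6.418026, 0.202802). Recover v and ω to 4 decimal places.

v = -2.0000, ω = 0.5000

Δθ = 0.202802 − -1.047198 = 1.250000
ω = Δθ/dt = 1.250000/2.5 = 0.5000
R = Δx/(sin θ' − sin θ) = -4.0000
v = R·ω = -4.0000·0.5000 = -2.0000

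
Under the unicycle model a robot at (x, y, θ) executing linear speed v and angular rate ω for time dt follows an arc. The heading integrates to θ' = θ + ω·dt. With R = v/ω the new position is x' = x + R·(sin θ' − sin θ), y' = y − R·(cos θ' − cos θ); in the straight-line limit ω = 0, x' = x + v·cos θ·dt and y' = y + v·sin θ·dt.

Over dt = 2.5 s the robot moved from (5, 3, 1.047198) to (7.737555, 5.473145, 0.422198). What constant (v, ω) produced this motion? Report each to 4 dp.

v = 1.5000, ω = -0.2500

Δθ = 0.422198 − 1.047198 = -0.625000
ω = Δθ/dt = -0.625000/2.5 = -0.2500
R = Δx/(sin θ' − sin θ) = -6.0000
v = R·ω = -6.0000·-0.2500 = 1.5000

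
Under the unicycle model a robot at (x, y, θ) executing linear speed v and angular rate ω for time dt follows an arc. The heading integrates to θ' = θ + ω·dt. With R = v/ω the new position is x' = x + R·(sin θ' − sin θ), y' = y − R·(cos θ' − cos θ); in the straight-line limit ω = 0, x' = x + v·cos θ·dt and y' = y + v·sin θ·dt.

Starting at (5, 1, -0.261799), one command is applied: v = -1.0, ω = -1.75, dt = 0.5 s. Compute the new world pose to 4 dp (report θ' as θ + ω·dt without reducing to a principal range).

θ' = -0.2618 + -1.75·0.5 = -1.1368
R = v/ω = -1.0/-1.75 = 0.5714
x' = 5 + 0.5714·(sin -1.1368 − sin -0.2618) = 4.6294
y' = 1 − 0.5714·(cos -1.1368 − cos -0.2618) = 1.3117

(4.6294, 1.3117, -1.1368)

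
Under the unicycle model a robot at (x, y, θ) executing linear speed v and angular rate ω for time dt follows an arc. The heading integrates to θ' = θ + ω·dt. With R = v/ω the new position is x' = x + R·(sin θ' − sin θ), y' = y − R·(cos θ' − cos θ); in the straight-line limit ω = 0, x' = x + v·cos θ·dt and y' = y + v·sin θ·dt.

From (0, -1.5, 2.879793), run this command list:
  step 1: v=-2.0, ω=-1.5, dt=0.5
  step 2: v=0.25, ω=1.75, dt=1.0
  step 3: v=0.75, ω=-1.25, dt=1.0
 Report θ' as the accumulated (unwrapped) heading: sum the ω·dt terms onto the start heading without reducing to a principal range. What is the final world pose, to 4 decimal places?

step 1: θ'=2.1298 (R=1.3333) → pose (0.7853, -2.0808, 2.1298)
step 2: θ'=3.8798 (R=0.1429) → pose (0.5680, -2.0509, 3.8798)
step 3: θ'=2.6298 (R=-0.6000) → pose (-0.1296, -2.1302, 2.6298)

(-0.1296, -2.1302, 2.6298)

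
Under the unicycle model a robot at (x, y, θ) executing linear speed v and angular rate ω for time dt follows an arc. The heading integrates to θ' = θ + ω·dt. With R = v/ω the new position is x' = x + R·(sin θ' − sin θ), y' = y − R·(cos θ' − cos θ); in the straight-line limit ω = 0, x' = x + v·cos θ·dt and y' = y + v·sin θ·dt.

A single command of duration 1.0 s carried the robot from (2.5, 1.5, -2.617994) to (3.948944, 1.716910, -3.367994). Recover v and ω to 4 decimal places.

Δθ = -3.367994 − -2.617994 = -0.750000
ω = Δθ/dt = -0.750000/1.0 = -0.7500
R = Δx/(sin θ' − sin θ) = 2.0000
v = R·ω = 2.0000·-0.7500 = -1.5000

v = -1.5000, ω = -0.7500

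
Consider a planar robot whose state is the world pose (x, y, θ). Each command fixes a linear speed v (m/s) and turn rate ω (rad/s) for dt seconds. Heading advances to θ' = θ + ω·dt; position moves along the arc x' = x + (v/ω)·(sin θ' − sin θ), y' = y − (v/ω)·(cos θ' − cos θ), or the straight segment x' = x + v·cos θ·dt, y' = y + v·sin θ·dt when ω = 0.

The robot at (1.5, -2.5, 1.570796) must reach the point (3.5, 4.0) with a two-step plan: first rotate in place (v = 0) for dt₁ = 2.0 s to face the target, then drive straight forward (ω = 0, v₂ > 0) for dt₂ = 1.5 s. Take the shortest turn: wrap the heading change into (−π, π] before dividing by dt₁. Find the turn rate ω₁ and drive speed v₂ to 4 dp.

ω₁ = -0.1492, v₂ = 4.5338

heading to target = atan2(4−-2.5, 3.5−1.5) = 1.2723
Δθ = wrap(1.2723 − 1.5708) = -0.2985; ω₁ = Δθ/dt₁ = -0.1492
distance = √((3.5−1.5)² + (4−-2.5)²) = 6.8007; v₂ = distance/dt₂ = 4.5338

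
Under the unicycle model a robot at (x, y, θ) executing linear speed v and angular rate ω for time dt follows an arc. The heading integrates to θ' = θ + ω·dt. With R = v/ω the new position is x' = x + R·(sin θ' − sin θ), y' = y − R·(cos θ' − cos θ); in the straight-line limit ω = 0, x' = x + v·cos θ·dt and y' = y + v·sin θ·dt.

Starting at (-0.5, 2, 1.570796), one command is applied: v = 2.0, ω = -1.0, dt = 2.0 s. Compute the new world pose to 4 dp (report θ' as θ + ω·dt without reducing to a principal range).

θ' = 1.5708 + -1.0·2.0 = -0.4292
R = v/ω = 2.0/-1.0 = -2.0000
x' = -0.5 + -2.0000·(sin -0.4292 − sin 1.5708) = 2.3323
y' = 2 − -2.0000·(cos -0.4292 − cos 1.5708) = 3.8186

(2.3323, 3.8186, -0.4292)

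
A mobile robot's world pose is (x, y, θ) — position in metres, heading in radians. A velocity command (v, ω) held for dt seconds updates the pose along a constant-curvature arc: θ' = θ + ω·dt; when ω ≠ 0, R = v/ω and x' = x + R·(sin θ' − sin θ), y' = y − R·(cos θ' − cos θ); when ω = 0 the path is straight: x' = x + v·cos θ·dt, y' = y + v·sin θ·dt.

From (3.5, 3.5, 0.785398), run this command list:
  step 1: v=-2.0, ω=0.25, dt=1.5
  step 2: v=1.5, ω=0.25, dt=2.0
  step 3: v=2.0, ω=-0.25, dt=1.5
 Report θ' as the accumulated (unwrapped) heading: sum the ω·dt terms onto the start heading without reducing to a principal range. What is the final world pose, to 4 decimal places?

(2.5868, 6.9339, 1.2854)

step 1: θ'=1.1604 (R=-8.0000) → pose (1.8212, 1.0349, 1.1604)
step 2: θ'=1.6604 (R=6.0000) → pose (2.2953, 3.9657, 1.6604)
step 3: θ'=1.2854 (R=-8.0000) → pose (2.5868, 6.9339, 1.2854)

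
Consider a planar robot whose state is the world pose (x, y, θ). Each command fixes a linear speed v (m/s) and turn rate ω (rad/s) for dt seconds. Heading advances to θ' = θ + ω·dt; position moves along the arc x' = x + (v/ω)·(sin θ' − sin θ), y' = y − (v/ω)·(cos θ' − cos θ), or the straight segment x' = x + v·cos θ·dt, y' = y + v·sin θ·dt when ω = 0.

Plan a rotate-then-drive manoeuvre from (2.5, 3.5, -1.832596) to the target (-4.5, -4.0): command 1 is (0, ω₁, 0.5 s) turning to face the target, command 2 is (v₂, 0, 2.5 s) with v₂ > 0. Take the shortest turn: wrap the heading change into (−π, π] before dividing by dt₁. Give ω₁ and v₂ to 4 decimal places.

ω₁ = -0.9783, v₂ = 4.1037

heading to target = atan2(-4−3.5, -4.5−2.5) = -2.3217
Δθ = wrap(-2.3217 − -1.8326) = -0.4891; ω₁ = Δθ/dt₁ = -0.9783
distance = √((-4.5−2.5)² + (-4−3.5)²) = 10.2591; v₂ = distance/dt₂ = 4.1037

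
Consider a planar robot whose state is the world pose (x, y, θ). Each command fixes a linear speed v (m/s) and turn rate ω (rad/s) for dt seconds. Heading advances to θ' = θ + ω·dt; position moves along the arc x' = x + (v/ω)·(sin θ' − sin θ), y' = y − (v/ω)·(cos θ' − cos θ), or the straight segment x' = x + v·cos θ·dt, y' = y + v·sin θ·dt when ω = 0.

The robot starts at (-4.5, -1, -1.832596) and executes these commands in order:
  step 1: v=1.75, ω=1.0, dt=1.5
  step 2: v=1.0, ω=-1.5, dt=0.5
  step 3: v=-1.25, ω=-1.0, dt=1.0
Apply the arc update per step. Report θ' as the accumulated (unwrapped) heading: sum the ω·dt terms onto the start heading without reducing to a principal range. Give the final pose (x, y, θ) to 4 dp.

step 1: θ'=-0.3326 (R=1.7500) → pose (-3.3810, -3.1070, -0.3326)
step 2: θ'=-1.0826 (R=-0.6667) → pose (-3.0099, -3.4245, -1.0826)
step 3: θ'=-2.0826 (R=1.2500) → pose (-2.9957, -2.2260, -2.0826)

(-2.9957, -2.2260, -2.0826)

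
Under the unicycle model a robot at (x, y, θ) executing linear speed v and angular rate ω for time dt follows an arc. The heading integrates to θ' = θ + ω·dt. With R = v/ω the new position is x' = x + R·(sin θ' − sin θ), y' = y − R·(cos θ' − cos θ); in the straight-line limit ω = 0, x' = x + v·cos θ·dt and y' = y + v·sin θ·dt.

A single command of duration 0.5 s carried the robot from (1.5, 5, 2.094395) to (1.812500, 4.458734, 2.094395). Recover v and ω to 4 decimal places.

v = -1.2500, ω = 0.0000

Δθ = 2.094395 − 2.094395 = 0.000000
ω = Δθ/dt = 0.000000/0.5 = 0.0000
ω = 0 → v = (Δx·cos θ + Δy·sin θ)/dt = -1.2500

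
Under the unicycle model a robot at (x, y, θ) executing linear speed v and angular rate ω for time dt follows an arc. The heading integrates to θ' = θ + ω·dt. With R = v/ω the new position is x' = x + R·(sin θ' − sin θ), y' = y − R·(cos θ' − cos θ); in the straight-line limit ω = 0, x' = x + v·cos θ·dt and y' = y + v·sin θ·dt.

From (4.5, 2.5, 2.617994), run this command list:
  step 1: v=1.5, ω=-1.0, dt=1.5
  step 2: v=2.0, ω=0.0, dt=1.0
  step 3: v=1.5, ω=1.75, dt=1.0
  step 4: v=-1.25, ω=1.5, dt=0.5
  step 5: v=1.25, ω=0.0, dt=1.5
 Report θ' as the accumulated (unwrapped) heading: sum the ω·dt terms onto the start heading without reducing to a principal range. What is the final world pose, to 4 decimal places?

step 1: θ'=1.1180 (R=-1.5000) → pose (3.9012, 4.4553, 1.1180)
step 2: θ'=1.1180 (straight) → pose (4.7761, 6.2537, 1.1180)
step 3: θ'=2.8680 (R=0.8571) → pose (4.2370, 7.4540, 2.8680)
step 4: θ'=3.6180 (R=-0.8333) → pose (4.8443, 7.5158, 3.6180)
step 5: θ'=3.6180 (straight) → pose (3.1781, 6.6559, 3.6180)

(3.1781, 6.6559, 3.6180)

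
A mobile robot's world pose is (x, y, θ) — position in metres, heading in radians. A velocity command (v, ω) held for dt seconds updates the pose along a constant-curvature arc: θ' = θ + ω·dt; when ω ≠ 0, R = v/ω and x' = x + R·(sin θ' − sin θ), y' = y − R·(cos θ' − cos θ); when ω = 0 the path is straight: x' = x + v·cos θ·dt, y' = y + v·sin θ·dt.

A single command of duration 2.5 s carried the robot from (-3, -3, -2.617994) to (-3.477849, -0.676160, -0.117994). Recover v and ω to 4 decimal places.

v = -1.2500, ω = 1.0000

Δθ = -0.117994 − -2.617994 = 2.500000
ω = Δθ/dt = 2.500000/2.5 = 1.0000
R = −Δy/(cos θ' − cos θ) = -1.2500
v = R·ω = -1.2500·1.0000 = -1.2500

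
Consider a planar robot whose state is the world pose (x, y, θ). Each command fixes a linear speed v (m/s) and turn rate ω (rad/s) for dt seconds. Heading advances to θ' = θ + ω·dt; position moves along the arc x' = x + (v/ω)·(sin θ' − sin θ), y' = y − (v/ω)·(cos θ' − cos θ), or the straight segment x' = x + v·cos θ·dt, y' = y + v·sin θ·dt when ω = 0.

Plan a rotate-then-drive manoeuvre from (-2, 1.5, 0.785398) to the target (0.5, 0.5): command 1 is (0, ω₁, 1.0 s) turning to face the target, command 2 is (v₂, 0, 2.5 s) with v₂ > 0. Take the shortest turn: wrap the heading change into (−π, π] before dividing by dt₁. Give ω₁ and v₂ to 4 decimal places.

heading to target = atan2(0.5−1.5, 0.5−-2) = -0.3805
Δθ = wrap(-0.3805 − 0.7854) = -1.1659; ω₁ = Δθ/dt₁ = -1.1659
distance = √((0.5−-2)² + (0.5−1.5)²) = 2.6926; v₂ = distance/dt₂ = 1.0770

ω₁ = -1.1659, v₂ = 1.0770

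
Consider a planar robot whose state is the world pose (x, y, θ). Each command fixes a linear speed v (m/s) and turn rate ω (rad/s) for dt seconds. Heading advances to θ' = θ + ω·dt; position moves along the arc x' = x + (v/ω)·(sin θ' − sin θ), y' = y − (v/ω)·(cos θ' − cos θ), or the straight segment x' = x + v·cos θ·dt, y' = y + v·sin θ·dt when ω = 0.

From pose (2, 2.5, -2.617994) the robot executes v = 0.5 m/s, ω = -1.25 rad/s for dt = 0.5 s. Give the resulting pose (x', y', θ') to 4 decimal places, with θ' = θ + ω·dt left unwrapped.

θ' = -2.6180 + -1.25·0.5 = -3.2430
R = v/ω = 0.5/-1.25 = -0.4000
x' = 2 + -0.4000·(sin -3.2430 − sin -2.6180) = 1.7595
y' = 2.5 − -0.4000·(cos -3.2430 − cos -2.6180) = 2.4485

(1.7595, 2.4485, -3.2430)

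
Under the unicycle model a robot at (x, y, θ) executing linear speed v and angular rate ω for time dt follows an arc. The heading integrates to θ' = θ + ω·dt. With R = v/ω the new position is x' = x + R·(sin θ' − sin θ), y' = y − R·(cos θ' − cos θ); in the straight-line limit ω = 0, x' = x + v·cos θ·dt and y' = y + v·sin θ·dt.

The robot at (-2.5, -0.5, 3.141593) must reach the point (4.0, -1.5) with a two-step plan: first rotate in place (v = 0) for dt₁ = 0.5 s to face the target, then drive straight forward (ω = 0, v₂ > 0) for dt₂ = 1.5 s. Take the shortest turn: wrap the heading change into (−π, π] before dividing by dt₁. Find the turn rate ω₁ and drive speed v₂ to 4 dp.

heading to target = atan2(-1.5−-0.5, 4−-2.5) = -0.1526
Δθ = wrap(-0.1526 − 3.1416) = 2.9889; ω₁ = Δθ/dt₁ = 5.9779
distance = √((4−-2.5)² + (-1.5−-0.5)²) = 6.5765; v₂ = distance/dt₂ = 4.3843

ω₁ = 5.9779, v₂ = 4.3843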